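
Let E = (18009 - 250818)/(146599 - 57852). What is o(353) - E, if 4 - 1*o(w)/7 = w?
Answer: -216576112/88747 ≈ -2440.4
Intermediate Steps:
o(w) = 28 - 7*w
E = -232809/88747 ≈ -2.6233
o(353) - E = (28 - 7*353) - 1*(-232809/88747) = (28 - 2471) + 232809/88747 = -2443 + 232809/88747 = -216576112/88747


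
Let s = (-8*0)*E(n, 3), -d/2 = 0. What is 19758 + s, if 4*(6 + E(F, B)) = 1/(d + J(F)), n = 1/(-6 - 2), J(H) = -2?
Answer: 19758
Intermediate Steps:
d = 0 (d = -2*0 = 0)
n = -⅛ (n = 1/(-8) = -⅛ ≈ -0.12500)
E(F, B) = -49/8 (E(F, B) = -6 + 1/(4*(0 - 2)) = -6 + (¼)/(-2) = -6 + (¼)*(-½) = -6 - ⅛ = -49/8)
s = 0 (s = -8*0*(-49/8) = 0*(-49/8) = 0)
19758 + s = 19758 + 0 = 19758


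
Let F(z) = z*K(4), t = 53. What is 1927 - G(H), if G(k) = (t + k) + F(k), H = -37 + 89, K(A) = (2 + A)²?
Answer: -50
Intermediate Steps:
F(z) = 36*z (F(z) = z*(2 + 4)² = z*6² = z*36 = 36*z)
H = 52
G(k) = 53 + 37*k (G(k) = (53 + k) + 36*k = 53 + 37*k)
1927 - G(H) = 1927 - (53 + 37*52) = 1927 - (53 + 1924) = 1927 - 1*1977 = 1927 - 1977 = -50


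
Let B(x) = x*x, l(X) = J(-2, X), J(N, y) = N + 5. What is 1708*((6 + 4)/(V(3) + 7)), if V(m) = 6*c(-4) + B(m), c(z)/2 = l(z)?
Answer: 4270/13 ≈ 328.46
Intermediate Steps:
J(N, y) = 5 + N
l(X) = 3 (l(X) = 5 - 2 = 3)
c(z) = 6 (c(z) = 2*3 = 6)
B(x) = x²
V(m) = 36 + m² (V(m) = 6*6 + m² = 36 + m²)
1708*((6 + 4)/(V(3) + 7)) = 1708*((6 + 4)/((36 + 3²) + 7)) = 1708*(10/((36 + 9) + 7)) = 1708*(10/(45 + 7)) = 1708*(10/52) = 1708*(10*(1/52)) = 1708*(5/26) = 4270/13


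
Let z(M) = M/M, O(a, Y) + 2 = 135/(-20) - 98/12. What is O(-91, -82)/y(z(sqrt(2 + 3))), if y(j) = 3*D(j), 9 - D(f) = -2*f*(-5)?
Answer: 203/36 ≈ 5.6389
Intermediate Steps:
O(a, Y) = -203/12 (O(a, Y) = -2 + (135/(-20) - 98/12) = -2 + (135*(-1/20) - 98*1/12) = -2 + (-27/4 - 49/6) = -2 - 179/12 = -203/12)
D(f) = 9 - 10*f (D(f) = 9 - (-2*f)*(-5) = 9 - 10*f)
z(M) = 1
y(j) = 27 - 30*j (y(j) = 3*(9 - 10*j) = 27 - 30*j)
O(-91, -82)/y(z(sqrt(2 + 3))) = -203/(12*(27 - 30*1)) = -203/(12*(27 - 30)) = -203/12/(-3) = -203/12*(-1/3) = 203/36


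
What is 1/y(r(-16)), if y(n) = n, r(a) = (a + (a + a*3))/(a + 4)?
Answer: 3/20 ≈ 0.15000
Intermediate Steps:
r(a) = 5*a/(4 + a) (r(a) = (a + (a + 3*a))/(4 + a) = (a + 4*a)/(4 + a) = (5*a)/(4 + a) = 5*a/(4 + a))
1/y(r(-16)) = 1/(5*(-16)/(4 - 16)) = 1/(5*(-16)/(-12)) = 1/(5*(-16)*(-1/12)) = 1/(20/3) = 3/20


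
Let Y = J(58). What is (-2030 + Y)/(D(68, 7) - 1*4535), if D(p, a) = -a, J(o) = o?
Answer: 986/2271 ≈ 0.43417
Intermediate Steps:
Y = 58
(-2030 + Y)/(D(68, 7) - 1*4535) = (-2030 + 58)/(-1*7 - 1*4535) = -1972/(-7 - 4535) = -1972/(-4542) = -1972*(-1/4542) = 986/2271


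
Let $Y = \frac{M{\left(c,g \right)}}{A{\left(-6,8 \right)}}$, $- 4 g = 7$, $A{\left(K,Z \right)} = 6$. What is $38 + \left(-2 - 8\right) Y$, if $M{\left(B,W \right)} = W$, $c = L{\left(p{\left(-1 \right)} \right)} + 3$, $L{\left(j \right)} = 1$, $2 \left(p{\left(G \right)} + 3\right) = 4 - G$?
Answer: $\frac{491}{12} \approx 40.917$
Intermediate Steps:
$g = - \frac{7}{4}$ ($g = \left(- \frac{1}{4}\right) 7 = - \frac{7}{4} \approx -1.75$)
$p{\left(G \right)} = -1 - \frac{G}{2}$ ($p{\left(G \right)} = -3 + \frac{4 - G}{2} = -3 - \left(-2 + \frac{G}{2}\right) = -1 - \frac{G}{2}$)
$c = 4$ ($c = 1 + 3 = 4$)
$Y = - \frac{7}{24}$ ($Y = - \frac{7}{4 \cdot 6} = \left(- \frac{7}{4}\right) \frac{1}{6} = - \frac{7}{24} \approx -0.29167$)
$38 + \left(-2 - 8\right) Y = 38 + \left(-2 - 8\right) \left(- \frac{7}{24}\right) = 38 - - \frac{35}{12} = 38 + \frac{35}{12} = \frac{491}{12}$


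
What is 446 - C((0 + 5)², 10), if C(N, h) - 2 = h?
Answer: 434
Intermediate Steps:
C(N, h) = 2 + h
446 - C((0 + 5)², 10) = 446 - (2 + 10) = 446 - 1*12 = 446 - 12 = 434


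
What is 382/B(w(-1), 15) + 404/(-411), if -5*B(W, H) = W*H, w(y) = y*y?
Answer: -52738/411 ≈ -128.32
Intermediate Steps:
w(y) = y²
B(W, H) = -H*W/5 (B(W, H) = -W*H/5 = -H*W/5)
382/B(w(-1), 15) + 404/(-411) = 382/((-⅕*15*(-1)²)) + 404/(-411) = 382/((-⅕*15*1)) + 404*(-1/411) = 382/(-3) - 404/411 = 382*(-⅓) - 404/411 = -382/3 - 404/411 = -52738/411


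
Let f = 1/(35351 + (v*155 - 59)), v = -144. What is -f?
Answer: -1/12972 ≈ -7.7089e-5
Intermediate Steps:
f = 1/12972 (f = 1/(35351 + (-144*155 - 59)) = 1/(35351 + (-22320 - 59)) = 1/(35351 - 22379) = 1/12972 ≈ 7.7089e-5)
-f = -1*1/12972 = -1/12972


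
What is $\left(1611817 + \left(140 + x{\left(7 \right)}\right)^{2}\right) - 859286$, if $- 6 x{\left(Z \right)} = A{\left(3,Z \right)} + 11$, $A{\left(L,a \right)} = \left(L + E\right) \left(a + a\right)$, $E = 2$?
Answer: $\frac{3074133}{4} \approx 7.6853 \cdot 10^{5}$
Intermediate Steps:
$A{\left(L,a \right)} = 2 a \left(2 + L\right)$ ($A{\left(L,a \right)} = \left(L + 2\right) \left(a + a\right) = \left(2 + L\right) 2 a = 2 a \left(2 + L\right)$)
$x{\left(Z \right)} = - \frac{11}{6} - \frac{5 Z}{3}$ ($x{\left(Z \right)} = - \frac{2 Z \left(2 + 3\right) + 11}{6} = - \frac{2 Z 5 + 11}{6} = - \frac{10 Z + 11}{6} = - \frac{11 + 10 Z}{6} = - \frac{11}{6} - \frac{5 Z}{3}$)
$\left(1611817 + \left(140 + x{\left(7 \right)}\right)^{2}\right) - 859286 = \left(1611817 + \left(140 - \frac{27}{2}\right)^{2}\right) - 859286 = \left(1611817 + \left(\frac{253}{2}\right)^{2}\right) - 859286 = \left(1611817 + \frac{64009}{4}\right) - 859286 = \frac{6511277}{4} - 859286 = \frac{3074133}{4}$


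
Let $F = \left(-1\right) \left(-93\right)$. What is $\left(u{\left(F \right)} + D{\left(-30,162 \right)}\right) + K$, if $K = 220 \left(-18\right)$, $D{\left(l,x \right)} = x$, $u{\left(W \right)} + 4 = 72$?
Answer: $-3730$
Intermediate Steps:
$F = 93$
$u{\left(W \right)} = 68$ ($u{\left(W \right)} = -4 + 72 = 68$)
$K = -3960$
$\left(u{\left(F \right)} + D{\left(-30,162 \right)}\right) + K = \left(68 + 162\right) - 3960 = 230 - 3960 = -3730$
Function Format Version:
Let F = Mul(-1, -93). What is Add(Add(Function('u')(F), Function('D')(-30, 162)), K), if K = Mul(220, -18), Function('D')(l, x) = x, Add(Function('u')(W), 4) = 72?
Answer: -3730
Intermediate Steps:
F = 93
Function('u')(W) = 68 (Function('u')(W) = Add(-4, 72) = 68)
K = -3960
Add(Add(Function('u')(F), Function('D')(-30, 162)), K) = Add(Add(68, 162), -3960) = Add(230, -3960) = -3730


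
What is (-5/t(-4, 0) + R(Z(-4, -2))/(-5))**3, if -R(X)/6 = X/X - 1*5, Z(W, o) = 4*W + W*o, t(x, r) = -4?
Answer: -357911/8000 ≈ -44.739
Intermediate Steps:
R(X) = 24 (R(X) = -6*(X/X - 1*5) = -6*(1 - 5) = -6*(-4) = 24)
(-5/t(-4, 0) + R(Z(-4, -2))/(-5))**3 = (-5/(-4) + 24/(-5))**3 = (-5*(-1/4) + 24*(-1/5))**3 = (5/4 - 24/5)**3 = (-71/20)**3 = -357911/8000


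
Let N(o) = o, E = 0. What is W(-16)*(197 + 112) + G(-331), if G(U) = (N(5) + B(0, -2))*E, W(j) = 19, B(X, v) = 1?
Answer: 5871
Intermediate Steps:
G(U) = 0 (G(U) = (5 + 1)*0 = 6*0 = 0)
W(-16)*(197 + 112) + G(-331) = 19*(197 + 112) + 0 = 19*309 + 0 = 5871 + 0 = 5871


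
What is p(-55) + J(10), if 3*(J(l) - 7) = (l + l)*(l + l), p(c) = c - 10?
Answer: 226/3 ≈ 75.333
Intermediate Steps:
p(c) = -10 + c
J(l) = 7 + 4*l²/3 (J(l) = 7 + ((l + l)*(l + l))/3 = 7 + ((2*l)*(2*l))/3 = 7 + (4*l²)/3 = 7 + 4*l²/3)
p(-55) + J(10) = (-10 - 55) + (7 + (4/3)*10²) = -65 + (7 + (4/3)*100) = -65 + (7 + 400/3) = -65 + 421/3 = 226/3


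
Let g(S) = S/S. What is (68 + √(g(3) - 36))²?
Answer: (68 + I*√35)² ≈ 4589.0 + 804.59*I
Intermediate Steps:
g(S) = 1
(68 + √(g(3) - 36))² = (68 + √(1 - 36))² = (68 + √(-35))² = (68 + I*√35)²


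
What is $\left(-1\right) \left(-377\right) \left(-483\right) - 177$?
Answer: $-182268$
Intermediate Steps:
$\left(-1\right) \left(-377\right) \left(-483\right) - 177 = 377 \left(-483\right) - 177 = -182091 - 177 = -182268$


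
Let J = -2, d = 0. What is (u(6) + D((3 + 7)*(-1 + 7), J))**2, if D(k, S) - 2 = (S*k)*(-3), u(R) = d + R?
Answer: 135424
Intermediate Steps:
u(R) = R (u(R) = 0 + R = R)
D(k, S) = 2 - 3*S*k (D(k, S) = 2 + (S*k)*(-3) = 2 - 3*S*k)
(u(6) + D((3 + 7)*(-1 + 7), J))**2 = (6 + (2 - 3*(-2)*(3 + 7)*(-1 + 7)))**2 = (6 + (2 - 3*(-2)*10*6))**2 = (6 + (2 - 3*(-2)*60))**2 = (6 + (2 + 360))**2 = (6 + 362)**2 = 368**2 = 135424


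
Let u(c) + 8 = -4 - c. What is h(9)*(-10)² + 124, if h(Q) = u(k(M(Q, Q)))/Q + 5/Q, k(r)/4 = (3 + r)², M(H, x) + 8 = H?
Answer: -5984/9 ≈ -664.89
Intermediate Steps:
M(H, x) = -8 + H
k(r) = 4*(3 + r)²
u(c) = -12 - c (u(c) = -8 + (-4 - c) = -12 - c)
h(Q) = 5/Q + (-12 - 4*(-5 + Q)²)/Q (h(Q) = (-12 - 4*(3 + (-8 + Q))²)/Q + 5/Q = (-12 - 4*(-5 + Q)²)/Q + 5/Q = 5/Q + (-12 - 4*(-5 + Q)²)/Q)
h(9)*(-10)² + 124 = ((-7 - 4*(-5 + 9)²)/9)*(-10)² + 124 = ((-7 - 4*4²)/9)*100 + 124 = ((-7 - 4*16)/9)*100 + 124 = ((-7 - 64)/9)*100 + 124 = ((⅑)*(-71))*100 + 124 = -71/9*100 + 124 = -7100/9 + 124 = -5984/9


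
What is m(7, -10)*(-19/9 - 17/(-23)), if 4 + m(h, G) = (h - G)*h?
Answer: -1420/9 ≈ -157.78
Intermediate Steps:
m(h, G) = -4 + h*(h - G) (m(h, G) = -4 + (h - G)*h = -4 + h*(h - G))
m(7, -10)*(-19/9 - 17/(-23)) = (-4 + 7² - 1*(-10)*7)*(-19/9 - 17/(-23)) = (-4 + 49 + 70)*(-19*⅑ - 17*(-1/23)) = 115*(-19/9 + 17/23) = 115*(-284/207) = -1420/9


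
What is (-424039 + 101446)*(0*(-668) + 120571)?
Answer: -38895360603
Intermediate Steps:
(-424039 + 101446)*(0*(-668) + 120571) = -322593*(0 + 120571) = -322593*120571 = -38895360603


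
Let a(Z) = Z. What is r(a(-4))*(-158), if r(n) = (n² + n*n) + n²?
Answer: -7584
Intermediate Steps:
r(n) = 3*n² (r(n) = (n² + n²) + n² = 2*n² + n² = 3*n²)
r(a(-4))*(-158) = (3*(-4)²)*(-158) = (3*16)*(-158) = 48*(-158) = -7584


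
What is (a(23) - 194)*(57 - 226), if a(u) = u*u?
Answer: -56615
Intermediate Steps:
a(u) = u**2
(a(23) - 194)*(57 - 226) = (23**2 - 194)*(57 - 226) = (529 - 194)*(-169) = 335*(-169) = -56615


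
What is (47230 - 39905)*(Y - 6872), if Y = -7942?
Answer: -108512550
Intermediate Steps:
(47230 - 39905)*(Y - 6872) = (47230 - 39905)*(-7942 - 6872) = 7325*(-14814) = -108512550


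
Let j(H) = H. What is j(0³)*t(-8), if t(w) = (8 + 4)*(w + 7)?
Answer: 0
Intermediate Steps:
t(w) = 84 + 12*w (t(w) = 12*(7 + w) = 84 + 12*w)
j(0³)*t(-8) = 0³*(84 + 12*(-8)) = 0*(84 - 96) = 0*(-12) = 0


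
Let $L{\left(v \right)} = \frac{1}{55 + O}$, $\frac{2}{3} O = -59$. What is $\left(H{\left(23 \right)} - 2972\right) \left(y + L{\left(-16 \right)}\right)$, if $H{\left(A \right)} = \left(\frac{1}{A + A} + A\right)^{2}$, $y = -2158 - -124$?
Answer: $\frac{176048922970}{35443} \approx 4.9671 \cdot 10^{6}$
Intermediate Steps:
$y = -2034$ ($y = -2158 + 124 = -2034$)
$O = - \frac{177}{2}$ ($O = \frac{3}{2} \left(-59\right) = - \frac{177}{2} \approx -88.5$)
$L{\left(v \right)} = - \frac{2}{67}$ ($L{\left(v \right)} = \frac{1}{55 - \frac{177}{2}} = \frac{1}{- \frac{67}{2}} = - \frac{2}{67}$)
$H{\left(A \right)} = \left(A + \frac{1}{2 A}\right)^{2}$ ($H{\left(A \right)} = \left(\frac{1}{2 A} + A\right)^{2} = \left(A + \frac{1}{2 A}\right)^{2}$)
$\left(H{\left(23 \right)} - 2972\right) \left(y + L{\left(-16 \right)}\right) = \left(\frac{\left(1 + 2 \cdot 23^{2}\right)^{2}}{4 \cdot 529} - 2972\right) \left(-2034 - \frac{2}{67}\right) = \left(\frac{1}{4} \cdot \frac{1}{529} \left(1 + 2 \cdot 529\right)^{2} - 2972\right) \left(- \frac{136280}{67}\right) = \left(\frac{1}{4} \cdot \frac{1}{529} \left(1 + 1058\right)^{2} - 2972\right) \left(- \frac{136280}{67}\right) = \left(\frac{1}{4} \cdot \frac{1}{529} \cdot 1059^{2} - 2972\right) \left(- \frac{136280}{67}\right) = \left(\frac{1}{4} \cdot \frac{1}{529} \cdot 1121481 - 2972\right) \left(- \frac{136280}{67}\right) = \left(\frac{1121481}{2116} - 2972\right) \left(- \frac{136280}{67}\right) = \left(- \frac{5167271}{2116}\right) \left(- \frac{136280}{67}\right) = \frac{176048922970}{35443}$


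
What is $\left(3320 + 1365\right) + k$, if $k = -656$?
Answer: $4029$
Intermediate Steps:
$\left(3320 + 1365\right) + k = \left(3320 + 1365\right) - 656 = 4685 - 656 = 4029$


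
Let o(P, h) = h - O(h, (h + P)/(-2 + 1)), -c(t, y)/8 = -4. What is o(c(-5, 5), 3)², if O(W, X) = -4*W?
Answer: 225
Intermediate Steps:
c(t, y) = 32 (c(t, y) = -8*(-4) = 32)
o(P, h) = 5*h (o(P, h) = h - (-4)*h = h + 4*h = 5*h)
o(c(-5, 5), 3)² = (5*3)² = 15² = 225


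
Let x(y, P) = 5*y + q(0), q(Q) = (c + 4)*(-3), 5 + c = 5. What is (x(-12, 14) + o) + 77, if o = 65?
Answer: 70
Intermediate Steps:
c = 0 (c = -5 + 5 = 0)
q(Q) = -12 (q(Q) = (0 + 4)*(-3) = 4*(-3) = -12)
x(y, P) = -12 + 5*y (x(y, P) = 5*y - 12 = -12 + 5*y)
(x(-12, 14) + o) + 77 = ((-12 + 5*(-12)) + 65) + 77 = ((-12 - 60) + 65) + 77 = (-72 + 65) + 77 = -7 + 77 = 70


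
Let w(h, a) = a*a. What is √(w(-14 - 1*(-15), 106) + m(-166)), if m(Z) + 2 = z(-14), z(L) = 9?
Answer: √11243 ≈ 106.03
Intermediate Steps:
m(Z) = 7 (m(Z) = -2 + 9 = 7)
w(h, a) = a²
√(w(-14 - 1*(-15), 106) + m(-166)) = √(106² + 7) = √(11236 + 7) = √11243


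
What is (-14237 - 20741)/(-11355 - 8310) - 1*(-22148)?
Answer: 435575398/19665 ≈ 22150.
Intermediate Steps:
(-14237 - 20741)/(-11355 - 8310) - 1*(-22148) = -34978/(-19665) + 22148 = -34978*(-1/19665) + 22148 = 34978/19665 + 22148 = 435575398/19665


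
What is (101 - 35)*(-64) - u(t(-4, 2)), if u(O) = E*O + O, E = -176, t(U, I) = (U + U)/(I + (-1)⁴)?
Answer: -14072/3 ≈ -4690.7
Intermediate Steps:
t(U, I) = 2*U/(1 + I) (t(U, I) = (2*U)/(I + 1) = (2*U)/(1 + I) = 2*U/(1 + I))
u(O) = -175*O (u(O) = -176*O + O = -175*O)
(101 - 35)*(-64) - u(t(-4, 2)) = (101 - 35)*(-64) - (-175)*2*(-4)/(1 + 2) = 66*(-64) - (-175)*2*(-4)/3 = -4224 - (-175)*2*(-4)*(⅓) = -4224 - (-175)*(-8)/3 = -4224 - 1*1400/3 = -4224 - 1400/3 = -14072/3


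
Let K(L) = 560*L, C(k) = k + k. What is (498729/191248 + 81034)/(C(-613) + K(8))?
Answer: 15498089161/622320992 ≈ 24.904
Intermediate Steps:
C(k) = 2*k
(498729/191248 + 81034)/(C(-613) + K(8)) = (498729/191248 + 81034)/(2*(-613) + 560*8) = (498729*(1/191248) + 81034)/(-1226 + 4480) = (498729/191248 + 81034)/3254 = (15498089161/191248)*(1/3254) = 15498089161/622320992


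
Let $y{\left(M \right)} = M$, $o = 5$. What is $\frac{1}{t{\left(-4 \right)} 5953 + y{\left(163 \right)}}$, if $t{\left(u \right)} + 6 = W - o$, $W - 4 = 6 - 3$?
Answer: $- \frac{1}{23649} \approx -4.2285 \cdot 10^{-5}$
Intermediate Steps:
$W = 7$ ($W = 4 + \left(6 - 3\right) = 4 + 3 = 7$)
$t{\left(u \right)} = -4$ ($t{\left(u \right)} = -6 + \left(7 - 5\right) = -6 + 2 = -4$)
$\frac{1}{t{\left(-4 \right)} 5953 + y{\left(163 \right)}} = \frac{1}{\left(-4\right) 5953 + 163} = \frac{1}{-23812 + 163} = \frac{1}{-23649} = - \frac{1}{23649}$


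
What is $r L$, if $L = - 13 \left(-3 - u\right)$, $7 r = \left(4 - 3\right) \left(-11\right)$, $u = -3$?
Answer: $0$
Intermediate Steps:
$r = - \frac{11}{7}$ ($r = \frac{\left(4 - 3\right) \left(-11\right)}{7} = \frac{1 \left(-11\right)}{7} = \frac{1}{7} \left(-11\right) = - \frac{11}{7} \approx -1.5714$)
$L = 0$ ($L = - 13 \left(-3 - -3\right) = - 13 \left(-3 + 3\right) = \left(-13\right) 0 = 0$)
$r L = \left(- \frac{11}{7}\right) 0 = 0$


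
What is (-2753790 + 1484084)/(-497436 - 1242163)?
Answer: 1269706/1739599 ≈ 0.72988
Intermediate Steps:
(-2753790 + 1484084)/(-497436 - 1242163) = -1269706/(-1739599) = -1269706*(-1/1739599) = 1269706/1739599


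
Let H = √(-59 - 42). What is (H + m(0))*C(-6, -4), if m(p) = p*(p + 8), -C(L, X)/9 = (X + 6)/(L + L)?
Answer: 3*I*√101/2 ≈ 15.075*I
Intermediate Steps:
C(L, X) = -9*(6 + X)/(2*L) (C(L, X) = -9*(X + 6)/(L + L) = -9*(6 + X)/(2*L))
H = I*√101 (H = √(-101) = I*√101 ≈ 10.05*I)
m(p) = p*(8 + p)
(H + m(0))*C(-6, -4) = (I*√101 + 0*(8 + 0))*((9/2)*(-6 - 1*(-4))/(-6)) = (I*√101 + 0*8)*((9/2)*(-⅙)*(-6 + 4)) = (I*√101 + 0)*((9/2)*(-⅙)*(-2)) = (I*√101)*(3/2) = 3*I*√101/2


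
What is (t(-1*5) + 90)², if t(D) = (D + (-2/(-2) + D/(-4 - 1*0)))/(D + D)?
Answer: 13039321/1600 ≈ 8149.6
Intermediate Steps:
t(D) = (1 + 3*D/4)/(2*D) (t(D) = (D + (-2*(-½) + D/(-4 + 0)))/((2*D)) = (D + (1 + D/(-4)))*(1/(2*D)) = (D + (1 + D*(-¼)))*(1/(2*D)) = (D + (1 - D/4))*(1/(2*D)) = (1 + 3*D/4)*(1/(2*D)) = (1 + 3*D/4)/(2*D))
(t(-1*5) + 90)² = ((4 + 3*(-1*5))/(8*((-1*5))) + 90)² = ((⅛)*(4 + 3*(-5))/(-5) + 90)² = ((⅛)*(-⅕)*(4 - 15) + 90)² = ((⅛)*(-⅕)*(-11) + 90)² = (11/40 + 90)² = (3611/40)² = 13039321/1600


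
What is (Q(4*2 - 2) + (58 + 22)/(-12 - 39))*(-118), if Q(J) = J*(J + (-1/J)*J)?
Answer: -171100/51 ≈ -3354.9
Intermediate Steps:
Q(J) = J*(-1 + J) (Q(J) = J*(J - 1) = J*(-1 + J))
(Q(4*2 - 2) + (58 + 22)/(-12 - 39))*(-118) = ((4*2 - 2)*(-1 + (4*2 - 2)) + (58 + 22)/(-12 - 39))*(-118) = ((8 - 2)*(-1 + (8 - 2)) + 80/(-51))*(-118) = (6*(-1 + 6) + 80*(-1/51))*(-118) = (6*5 - 80/51)*(-118) = (30 - 80/51)*(-118) = (1450/51)*(-118) = -171100/51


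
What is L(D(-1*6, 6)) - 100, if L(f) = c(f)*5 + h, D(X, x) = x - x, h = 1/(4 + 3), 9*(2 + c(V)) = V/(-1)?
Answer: -769/7 ≈ -109.86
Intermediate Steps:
c(V) = -2 - V/9 (c(V) = -2 + (V/(-1))/9 = -2 + (V*(-1))/9 = -2 + (-V)/9 = -2 - V/9)
h = ⅐ (h = 1/7 = ⅐ ≈ 0.14286)
D(X, x) = 0
L(f) = -69/7 - 5*f/9 (L(f) = (-2 - f/9)*5 + ⅐ = (-10 - 5*f/9) + ⅐ = -69/7 - 5*f/9)
L(D(-1*6, 6)) - 100 = (-69/7 - 5/9*0) - 100 = (-69/7 + 0) - 100 = -69/7 - 100 = -769/7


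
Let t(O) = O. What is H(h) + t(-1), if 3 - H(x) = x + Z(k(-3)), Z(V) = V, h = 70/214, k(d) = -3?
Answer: 500/107 ≈ 4.6729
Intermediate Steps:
h = 35/107 (h = 70*(1/214) = 35/107 ≈ 0.32710)
H(x) = 6 - x (H(x) = 3 - (x - 3) = 3 - (-3 + x) = 3 + (3 - x) = 6 - x)
H(h) + t(-1) = (6 - 1*35/107) - 1 = (6 - 35/107) - 1 = 607/107 - 1 = 500/107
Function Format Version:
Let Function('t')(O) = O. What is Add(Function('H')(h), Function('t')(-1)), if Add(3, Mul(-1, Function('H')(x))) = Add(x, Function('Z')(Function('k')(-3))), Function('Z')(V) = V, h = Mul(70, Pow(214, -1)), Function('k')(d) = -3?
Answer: Rational(500, 107) ≈ 4.6729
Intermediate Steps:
h = Rational(35, 107) (h = Mul(70, Rational(1, 214)) = Rational(35, 107) ≈ 0.32710)
Function('H')(x) = Add(6, Mul(-1, x)) (Function('H')(x) = Add(3, Mul(-1, Add(x, -3))) = Add(3, Mul(-1, Add(-3, x))) = Add(3, Add(3, Mul(-1, x))) = Add(6, Mul(-1, x)))
Add(Function('H')(h), Function('t')(-1)) = Add(Add(6, Mul(-1, Rational(35, 107))), -1) = Add(Add(6, Rational(-35, 107)), -1) = Add(Rational(607, 107), -1) = Rational(500, 107)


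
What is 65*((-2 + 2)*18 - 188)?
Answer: -12220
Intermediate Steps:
65*((-2 + 2)*18 - 188) = 65*(0*18 - 188) = 65*(0 - 188) = 65*(-188) = -12220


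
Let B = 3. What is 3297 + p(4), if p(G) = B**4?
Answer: 3378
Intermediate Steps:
p(G) = 81 (p(G) = 3**4 = 81)
3297 + p(4) = 3297 + 81 = 3378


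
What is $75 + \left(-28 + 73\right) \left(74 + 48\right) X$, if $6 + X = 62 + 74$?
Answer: $713775$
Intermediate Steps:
$X = 130$ ($X = -6 + \left(62 + 74\right) = -6 + 136 = 130$)
$75 + \left(-28 + 73\right) \left(74 + 48\right) X = 75 + \left(-28 + 73\right) \left(74 + 48\right) 130 = 75 + 45 \cdot 122 \cdot 130 = 75 + 5490 \cdot 130 = 75 + 713700 = 713775$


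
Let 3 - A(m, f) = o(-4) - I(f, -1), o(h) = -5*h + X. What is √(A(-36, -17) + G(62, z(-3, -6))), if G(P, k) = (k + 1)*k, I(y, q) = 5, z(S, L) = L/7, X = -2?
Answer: 4*I*√31/7 ≈ 3.1816*I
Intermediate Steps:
z(S, L) = L/7 (z(S, L) = L*(⅐) = L/7)
o(h) = -2 - 5*h (o(h) = -5*h - 2 = -2 - 5*h)
A(m, f) = -10 (A(m, f) = 3 - ((-2 - 5*(-4)) - 1*5) = 3 - ((-2 + 20) - 5) = 3 - (18 - 5) = 3 - 1*13 = 3 - 13 = -10)
G(P, k) = k*(1 + k) (G(P, k) = (1 + k)*k = k*(1 + k))
√(A(-36, -17) + G(62, z(-3, -6))) = √(-10 + ((⅐)*(-6))*(1 + (⅐)*(-6))) = √(-10 - 6*(1 - 6/7)/7) = √(-10 - 6/7*⅐) = √(-10 - 6/49) = √(-496/49) = 4*I*√31/7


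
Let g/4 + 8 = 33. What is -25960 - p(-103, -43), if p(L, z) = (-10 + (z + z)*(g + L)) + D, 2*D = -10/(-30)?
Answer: -157249/6 ≈ -26208.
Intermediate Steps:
g = 100 (g = -32 + 4*33 = -32 + 132 = 100)
D = 1/6 (D = (-10/(-30))/2 = (-10*(-1/30))/2 = (1/2)*(1/3) = 1/6 ≈ 0.16667)
p(L, z) = -59/6 + 2*z*(100 + L) (p(L, z) = (-10 + (z + z)*(100 + L)) + 1/6 = (-10 + (2*z)*(100 + L)) + 1/6 = (-10 + 2*z*(100 + L)) + 1/6 = -59/6 + 2*z*(100 + L))
-25960 - p(-103, -43) = -25960 - (-59/6 + 200*(-43) + 2*(-103)*(-43)) = -25960 - (-59/6 - 8600 + 8858) = -25960 - 1*1489/6 = -25960 - 1489/6 = -157249/6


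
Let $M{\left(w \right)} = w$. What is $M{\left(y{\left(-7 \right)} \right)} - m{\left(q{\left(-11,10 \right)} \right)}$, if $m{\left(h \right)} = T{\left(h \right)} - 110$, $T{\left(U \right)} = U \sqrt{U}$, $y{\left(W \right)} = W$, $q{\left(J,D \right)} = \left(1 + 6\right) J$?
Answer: $103 + 77 i \sqrt{77} \approx 103.0 + 675.67 i$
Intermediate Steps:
$q{\left(J,D \right)} = 7 J$
$T{\left(U \right)} = U^{\frac{3}{2}}$
$m{\left(h \right)} = -110 + h^{\frac{3}{2}}$ ($m{\left(h \right)} = h^{\frac{3}{2}} - 110 = -110 + h^{\frac{3}{2}}$)
$M{\left(y{\left(-7 \right)} \right)} - m{\left(q{\left(-11,10 \right)} \right)} = -7 - \left(-110 + \left(7 \left(-11\right)\right)^{\frac{3}{2}}\right) = -7 - \left(-110 + \left(-77\right)^{\frac{3}{2}}\right) = -7 - \left(-110 - 77 i \sqrt{77}\right) = -7 + \left(110 + 77 i \sqrt{77}\right) = 103 + 77 i \sqrt{77}$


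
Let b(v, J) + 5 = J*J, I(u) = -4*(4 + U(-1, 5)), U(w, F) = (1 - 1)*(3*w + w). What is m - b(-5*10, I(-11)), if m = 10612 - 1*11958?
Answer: -1597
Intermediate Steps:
U(w, F) = 0 (U(w, F) = 0*(4*w) = 0)
I(u) = -16 (I(u) = -4*(4 + 0) = -4*4 = -16)
b(v, J) = -5 + J² (b(v, J) = -5 + J*J = -5 + J²)
m = -1346 (m = 10612 - 11958 = -1346)
m - b(-5*10, I(-11)) = -1346 - (-5 + (-16)²) = -1346 - (-5 + 256) = -1346 - 1*251 = -1346 - 251 = -1597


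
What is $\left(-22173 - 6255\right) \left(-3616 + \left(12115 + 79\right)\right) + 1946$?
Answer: $-243853438$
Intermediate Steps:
$\left(-22173 - 6255\right) \left(-3616 + \left(12115 + 79\right)\right) + 1946 = - 28428 \left(-3616 + 12194\right) + 1946 = \left(-28428\right) 8578 + 1946 = -243855384 + 1946 = -243853438$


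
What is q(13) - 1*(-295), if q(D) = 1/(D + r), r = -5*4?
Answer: 2064/7 ≈ 294.86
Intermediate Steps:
r = -20
q(D) = 1/(-20 + D) (q(D) = 1/(D - 20) = 1/(-20 + D))
q(13) - 1*(-295) = 1/(-20 + 13) - 1*(-295) = 1/(-7) + 295 = -⅐ + 295 = 2064/7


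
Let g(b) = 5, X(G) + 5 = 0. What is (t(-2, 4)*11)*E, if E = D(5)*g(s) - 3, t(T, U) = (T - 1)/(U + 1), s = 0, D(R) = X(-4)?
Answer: 924/5 ≈ 184.80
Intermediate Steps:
X(G) = -5 (X(G) = -5 + 0 = -5)
D(R) = -5
t(T, U) = (-1 + T)/(1 + U)
E = -28 (E = -5*5 - 3 = -25 - 3 = -28)
(t(-2, 4)*11)*E = (((-1 - 2)/(1 + 4))*11)*(-28) = ((-3/5)*11)*(-28) = (((⅕)*(-3))*11)*(-28) = -⅗*11*(-28) = -33/5*(-28) = 924/5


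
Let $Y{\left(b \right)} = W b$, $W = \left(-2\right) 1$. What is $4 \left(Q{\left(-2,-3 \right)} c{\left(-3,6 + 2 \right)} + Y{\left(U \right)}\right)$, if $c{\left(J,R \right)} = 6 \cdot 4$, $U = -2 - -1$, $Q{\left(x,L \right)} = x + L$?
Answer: $-472$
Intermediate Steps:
$Q{\left(x,L \right)} = L + x$
$U = -1$ ($U = -2 + 1 = -1$)
$W = -2$
$Y{\left(b \right)} = - 2 b$
$c{\left(J,R \right)} = 24$
$4 \left(Q{\left(-2,-3 \right)} c{\left(-3,6 + 2 \right)} + Y{\left(U \right)}\right) = 4 \left(\left(-3 - 2\right) 24 - -2\right) = 4 \left(\left(-5\right) 24 + 2\right) = 4 \left(-120 + 2\right) = 4 \left(-118\right) = -472$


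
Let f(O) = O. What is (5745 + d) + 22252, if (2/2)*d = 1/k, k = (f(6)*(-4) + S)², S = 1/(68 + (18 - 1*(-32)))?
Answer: 224383678241/8014561 ≈ 27997.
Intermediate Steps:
S = 1/118 (S = 1/(68 + (18 + 32)) = 1/(68 + 50) = 1/118 ≈ 0.0084746)
k = 8014561/13924 (k = (6*(-4) + 1/118)² = (-24 + 1/118)² = (-2831/118)² = 8014561/13924 ≈ 575.59)
d = 13924/8014561 (d = 1/(8014561/13924) = 13924/8014561 ≈ 0.0017373)
(5745 + d) + 22252 = (5745 + 13924/8014561) + 22252 = 46043666869/8014561 + 22252 = 224383678241/8014561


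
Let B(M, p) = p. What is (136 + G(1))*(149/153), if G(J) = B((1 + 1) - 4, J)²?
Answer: 20413/153 ≈ 133.42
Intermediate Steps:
G(J) = J²
(136 + G(1))*(149/153) = (136 + 1²)*(149/153) = (136 + 1)*(149*(1/153)) = 137*(149/153) = 20413/153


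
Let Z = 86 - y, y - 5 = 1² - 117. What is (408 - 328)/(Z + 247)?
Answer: 20/111 ≈ 0.18018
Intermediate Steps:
y = -111 (y = 5 + (1² - 117) = 5 + (1 - 117) = 5 - 116 = -111)
Z = 197 (Z = 86 - 1*(-111) = 86 + 111 = 197)
(408 - 328)/(Z + 247) = (408 - 328)/(197 + 247) = 80/444 = 80*(1/444) = 20/111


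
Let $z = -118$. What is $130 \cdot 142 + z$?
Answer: $18342$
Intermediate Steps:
$130 \cdot 142 + z = 130 \cdot 142 - 118 = 18460 - 118 = 18342$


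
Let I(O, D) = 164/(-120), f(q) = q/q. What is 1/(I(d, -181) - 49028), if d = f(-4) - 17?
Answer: -30/1470881 ≈ -2.0396e-5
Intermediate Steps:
f(q) = 1
d = -16 (d = 1 - 17 = -16)
I(O, D) = -41/30 (I(O, D) = 164*(-1/120) = -41/30)
1/(I(d, -181) - 49028) = 1/(-41/30 - 49028) = 1/(-1470881/30) = -30/1470881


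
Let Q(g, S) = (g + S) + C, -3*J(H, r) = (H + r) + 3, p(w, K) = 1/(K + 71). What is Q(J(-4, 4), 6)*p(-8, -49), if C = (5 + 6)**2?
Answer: 63/11 ≈ 5.7273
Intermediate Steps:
C = 121 (C = 11**2 = 121)
p(w, K) = 1/(71 + K)
J(H, r) = -1 - H/3 - r/3 (J(H, r) = -((H + r) + 3)/3 = -(3 + H + r)/3 = -1 - H/3 - r/3)
Q(g, S) = 121 + S + g (Q(g, S) = (g + S) + 121 = (S + g) + 121 = 121 + S + g)
Q(J(-4, 4), 6)*p(-8, -49) = (121 + 6 + (-1 - 1/3*(-4) - 1/3*4))/(71 - 49) = (121 + 6 + (-1 + 4/3 - 4/3))/22 = (121 + 6 - 1)*(1/22) = 126*(1/22) = 63/11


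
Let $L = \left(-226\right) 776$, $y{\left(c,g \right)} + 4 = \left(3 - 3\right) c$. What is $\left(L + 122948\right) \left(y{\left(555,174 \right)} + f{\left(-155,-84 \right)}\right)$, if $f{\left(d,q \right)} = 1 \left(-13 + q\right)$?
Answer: $5295228$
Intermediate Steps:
$f{\left(d,q \right)} = -13 + q$
$y{\left(c,g \right)} = -4$ ($y{\left(c,g \right)} = -4 + \left(3 - 3\right) c = -4 + 0 c = -4 + 0 = -4$)
$L = -175376$
$\left(L + 122948\right) \left(y{\left(555,174 \right)} + f{\left(-155,-84 \right)}\right) = \left(-175376 + 122948\right) \left(-4 - 97\right) = - 52428 \left(-4 - 97\right) = \left(-52428\right) \left(-101\right) = 5295228$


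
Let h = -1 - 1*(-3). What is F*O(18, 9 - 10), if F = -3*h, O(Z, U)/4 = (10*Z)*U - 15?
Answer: 4680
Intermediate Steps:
h = 2 (h = -1 + 3 = 2)
O(Z, U) = -60 + 40*U*Z (O(Z, U) = 4*((10*Z)*U - 15) = 4*(10*U*Z - 15) = 4*(-15 + 10*U*Z) = -60 + 40*U*Z)
F = -6 (F = -3*2 = -6)
F*O(18, 9 - 10) = -6*(-60 + 40*(9 - 10)*18) = -6*(-60 + 40*(-1)*18) = -6*(-60 - 720) = -6*(-780) = 4680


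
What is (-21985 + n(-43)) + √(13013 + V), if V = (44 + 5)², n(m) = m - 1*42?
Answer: -22070 + √15414 ≈ -21946.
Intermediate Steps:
n(m) = -42 + m (n(m) = m - 42 = -42 + m)
V = 2401 (V = 49² = 2401)
(-21985 + n(-43)) + √(13013 + V) = (-21985 + (-42 - 43)) + √(13013 + 2401) = (-21985 - 85) + √15414 = -22070 + √15414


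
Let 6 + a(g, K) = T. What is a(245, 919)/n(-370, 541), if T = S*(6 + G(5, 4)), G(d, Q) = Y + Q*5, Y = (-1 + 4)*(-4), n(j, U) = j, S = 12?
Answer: -81/185 ≈ -0.43784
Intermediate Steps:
Y = -12 (Y = 3*(-4) = -12)
G(d, Q) = -12 + 5*Q (G(d, Q) = -12 + Q*5 = -12 + 5*Q)
T = 168 (T = 12*(6 + (-12 + 5*4)) = 12*(6 + (-12 + 20)) = 12*(6 + 8) = 12*14 = 168)
a(g, K) = 162 (a(g, K) = -6 + 168 = 162)
a(245, 919)/n(-370, 541) = 162/(-370) = 162*(-1/370) = -81/185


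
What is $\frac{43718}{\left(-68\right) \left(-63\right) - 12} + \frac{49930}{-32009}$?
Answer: $\frac{593034251}{68371224} \approx 8.6737$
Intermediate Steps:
$\frac{43718}{\left(-68\right) \left(-63\right) - 12} + \frac{49930}{-32009} = \frac{43718}{4284 - 12} + 49930 \left(- \frac{1}{32009}\right) = \frac{43718}{4272} - \frac{49930}{32009} = 43718 \cdot \frac{1}{4272} - \frac{49930}{32009} = \frac{21859}{2136} - \frac{49930}{32009} = \frac{593034251}{68371224}$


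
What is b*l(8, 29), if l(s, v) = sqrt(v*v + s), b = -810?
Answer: -810*sqrt(849) ≈ -23601.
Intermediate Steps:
l(s, v) = sqrt(s + v**2) (l(s, v) = sqrt(v**2 + s) = sqrt(s + v**2))
b*l(8, 29) = -810*sqrt(8 + 29**2) = -810*sqrt(8 + 841) = -810*sqrt(849)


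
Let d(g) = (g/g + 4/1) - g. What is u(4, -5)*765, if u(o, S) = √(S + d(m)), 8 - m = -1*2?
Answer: 765*I*√10 ≈ 2419.1*I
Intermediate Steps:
m = 10 (m = 8 - (-1)*2 = 8 - 1*(-2) = 8 + 2 = 10)
d(g) = 5 - g (d(g) = (1 + 4*1) - g = (1 + 4) - g = 5 - g)
u(o, S) = √(-5 + S) (u(o, S) = √(S + (5 - 1*10)) = √(S + (5 - 10)) = √(S - 5) = √(-5 + S))
u(4, -5)*765 = √(-5 - 5)*765 = √(-10)*765 = (I*√10)*765 = 765*I*√10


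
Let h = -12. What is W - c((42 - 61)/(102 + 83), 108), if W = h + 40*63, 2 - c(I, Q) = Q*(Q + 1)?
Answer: 14278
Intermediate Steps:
c(I, Q) = 2 - Q*(1 + Q) (c(I, Q) = 2 - Q*(Q + 1) = 2 - Q*(1 + Q))
W = 2508 (W = -12 + 40*63 = -12 + 2520 = 2508)
W - c((42 - 61)/(102 + 83), 108) = 2508 - (2 - 1*108 - 1*108²) = 2508 - (2 - 108 - 1*11664) = 2508 - (2 - 108 - 11664) = 2508 - 1*(-11770) = 2508 + 11770 = 14278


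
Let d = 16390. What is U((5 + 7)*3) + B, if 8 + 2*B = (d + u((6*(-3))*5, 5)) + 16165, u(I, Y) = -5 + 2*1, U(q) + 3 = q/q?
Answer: 16270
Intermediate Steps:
U(q) = -2 (U(q) = -3 + q/q = -3 + 1 = -2)
u(I, Y) = -3 (u(I, Y) = -5 + 2 = -3)
B = 16272 (B = -4 + ((16390 - 3) + 16165)/2 = -4 + (16387 + 16165)/2 = -4 + (½)*32552 = -4 + 16276 = 16272)
U((5 + 7)*3) + B = -2 + 16272 = 16270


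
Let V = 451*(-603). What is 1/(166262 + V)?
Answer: -1/105691 ≈ -9.4615e-6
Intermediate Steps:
V = -271953
1/(166262 + V) = 1/(166262 - 271953) = 1/(-105691) = -1/105691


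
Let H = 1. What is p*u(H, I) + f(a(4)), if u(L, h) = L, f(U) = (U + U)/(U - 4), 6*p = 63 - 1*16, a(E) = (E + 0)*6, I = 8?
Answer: 307/30 ≈ 10.233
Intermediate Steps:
a(E) = 6*E (a(E) = E*6 = 6*E)
p = 47/6 (p = (63 - 1*16)/6 = (63 - 16)/6 = (⅙)*47 = 47/6 ≈ 7.8333)
f(U) = 2*U/(-4 + U) (f(U) = (2*U)/(-4 + U) = 2*U/(-4 + U))
p*u(H, I) + f(a(4)) = (47/6)*1 + 2*(6*4)/(-4 + 6*4) = 47/6 + 2*24/(-4 + 24) = 47/6 + 2*24/20 = 47/6 + 2*24*(1/20) = 47/6 + 12/5 = 307/30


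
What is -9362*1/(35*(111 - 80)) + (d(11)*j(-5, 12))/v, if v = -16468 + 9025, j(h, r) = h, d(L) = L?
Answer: -2245861/260505 ≈ -8.6212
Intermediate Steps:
v = -7443
-9362*1/(35*(111 - 80)) + (d(11)*j(-5, 12))/v = -9362*1/(35*(111 - 80)) + (11*(-5))/(-7443) = -9362/(35*31) - 55*(-1/7443) = -9362/1085 + 55/7443 = -9362*1/1085 + 55/7443 = -302/35 + 55/7443 = -2245861/260505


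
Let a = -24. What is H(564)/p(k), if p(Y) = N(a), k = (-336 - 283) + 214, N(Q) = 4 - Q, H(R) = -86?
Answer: -43/14 ≈ -3.0714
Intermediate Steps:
k = -405 (k = -619 + 214 = -405)
p(Y) = 28 (p(Y) = 4 - 1*(-24) = 4 + 24 = 28)
H(564)/p(k) = -86/28 = -86*1/28 = -43/14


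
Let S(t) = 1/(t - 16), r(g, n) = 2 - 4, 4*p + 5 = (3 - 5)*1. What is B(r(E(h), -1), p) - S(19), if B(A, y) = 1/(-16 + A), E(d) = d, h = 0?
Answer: -7/18 ≈ -0.38889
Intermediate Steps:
p = -7/4 (p = -5/4 + ((3 - 5)*1)/4 = -5/4 + (-2*1)/4 = -5/4 + (¼)*(-2) = -5/4 - ½ = -7/4 ≈ -1.7500)
r(g, n) = -2
S(t) = 1/(-16 + t)
B(r(E(h), -1), p) - S(19) = 1/(-16 - 2) - 1/(-16 + 19) = 1/(-18) - 1/3 = -1/18 - 1*⅓ = -1/18 - ⅓ = -7/18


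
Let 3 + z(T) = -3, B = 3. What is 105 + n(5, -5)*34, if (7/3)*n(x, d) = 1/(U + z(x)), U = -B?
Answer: 2171/21 ≈ 103.38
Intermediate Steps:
U = -3 (U = -1*3 = -3)
z(T) = -6 (z(T) = -3 - 3 = -6)
n(x, d) = -1/21 (n(x, d) = 3/(7*(-3 - 6)) = (3/7)/(-9) = (3/7)*(-1/9) = -1/21)
105 + n(5, -5)*34 = 105 - 1/21*34 = 105 - 34/21 = 2171/21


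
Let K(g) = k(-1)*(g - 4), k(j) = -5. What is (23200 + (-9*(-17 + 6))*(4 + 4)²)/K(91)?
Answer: -29536/435 ≈ -67.899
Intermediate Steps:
K(g) = 20 - 5*g (K(g) = -5*(g - 4) = -5*(-4 + g) = 20 - 5*g)
(23200 + (-9*(-17 + 6))*(4 + 4)²)/K(91) = (23200 + (-9*(-17 + 6))*(4 + 4)²)/(20 - 5*91) = (23200 - 9*(-11)*8²)/(20 - 455) = (23200 + 99*64)/(-435) = (23200 + 6336)*(-1/435) = 29536*(-1/435) = -29536/435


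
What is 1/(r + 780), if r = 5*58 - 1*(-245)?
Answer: 1/1315 ≈ 0.00076046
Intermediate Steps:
r = 535 (r = 290 + 245 = 535)
1/(r + 780) = 1/(535 + 780) = 1/1315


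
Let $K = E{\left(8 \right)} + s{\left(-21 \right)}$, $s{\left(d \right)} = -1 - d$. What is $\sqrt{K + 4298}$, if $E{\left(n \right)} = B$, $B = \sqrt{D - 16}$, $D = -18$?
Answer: $\sqrt{4318 + i \sqrt{34}} \approx 65.712 + 0.0444 i$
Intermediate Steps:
$B = i \sqrt{34}$ ($B = \sqrt{-18 - 16} = \sqrt{-34} = i \sqrt{34} \approx 5.8309 i$)
$E{\left(n \right)} = i \sqrt{34}$
$K = 20 + i \sqrt{34}$ ($K = i \sqrt{34} - -20 = i \sqrt{34} + \left(-1 + 21\right) = i \sqrt{34} + 20 = 20 + i \sqrt{34} \approx 20.0 + 5.831 i$)
$\sqrt{K + 4298} = \sqrt{\left(20 + i \sqrt{34}\right) + 4298} = \sqrt{4318 + i \sqrt{34}}$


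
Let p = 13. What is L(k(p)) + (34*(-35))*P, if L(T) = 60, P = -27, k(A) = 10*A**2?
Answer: 32190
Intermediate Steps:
L(k(p)) + (34*(-35))*P = 60 + (34*(-35))*(-27) = 60 - 1190*(-27) = 60 + 32130 = 32190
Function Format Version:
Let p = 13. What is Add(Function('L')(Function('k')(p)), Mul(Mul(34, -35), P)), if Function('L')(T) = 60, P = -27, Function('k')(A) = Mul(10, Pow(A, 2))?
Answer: 32190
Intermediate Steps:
Add(Function('L')(Function('k')(p)), Mul(Mul(34, -35), P)) = Add(60, Mul(Mul(34, -35), -27)) = Add(60, Mul(-1190, -27)) = Add(60, 32130) = 32190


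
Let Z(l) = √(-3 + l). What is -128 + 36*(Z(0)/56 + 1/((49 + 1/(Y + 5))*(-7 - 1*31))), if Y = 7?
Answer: -1432664/11191 + 9*I*√3/14 ≈ -128.02 + 1.1135*I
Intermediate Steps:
-128 + 36*(Z(0)/56 + 1/((49 + 1/(Y + 5))*(-7 - 1*31))) = -128 + 36*(√(-3 + 0)/56 + 1/((49 + 1/(7 + 5))*(-7 - 1*31))) = -128 + 36*(√(-3)*(1/56) + 1/((49 + 1/12)*(-7 - 31))) = -128 + 36*((I*√3)*(1/56) + 1/((49 + 1/12)*(-38))) = -128 + 36*(I*√3/56 - 1/38/(589/12)) = -128 + 36*(I*√3/56 + (12/589)*(-1/38)) = -128 + 36*(I*√3/56 - 6/11191) = -128 + 36*(-6/11191 + I*√3/56) = -128 + (-216/11191 + 9*I*√3/14) = -1432664/11191 + 9*I*√3/14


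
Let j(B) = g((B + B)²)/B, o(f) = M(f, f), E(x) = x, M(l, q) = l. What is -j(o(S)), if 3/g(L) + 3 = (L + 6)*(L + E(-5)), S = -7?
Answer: 3/270053 ≈ 1.1109e-5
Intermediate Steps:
g(L) = 3/(-3 + (-5 + L)*(6 + L)) (g(L) = 3/(-3 + (L + 6)*(L - 5)) = 3/(-3 + (6 + L)*(-5 + L)) = 3/(-3 + (-5 + L)*(6 + L)))
o(f) = f
j(B) = 3/(B*(-33 + 4*B² + 16*B⁴)) (j(B) = (3/(-33 + (B + B)² + ((B + B)²)²))/B = (3/(-33 + (2*B)² + ((2*B)²)²))/B = (3/(-33 + 4*B² + (4*B²)²))/B = (3/(-33 + 4*B² + 16*B⁴))/B = 3/(B*(-33 + 4*B² + 16*B⁴)))
-j(o(S)) = -3/((-7)*(-33 + 4*(-7)² + 16*(-7)⁴)) = -3*(-1)/(7*(-33 + 4*49 + 16*2401)) = -3*(-1)/(7*(-33 + 196 + 38416)) = -3*(-1)/(7*38579) = -1*(-3/270053) = 3/270053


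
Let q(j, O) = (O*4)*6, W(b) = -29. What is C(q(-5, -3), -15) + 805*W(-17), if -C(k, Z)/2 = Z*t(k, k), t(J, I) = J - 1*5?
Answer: -25655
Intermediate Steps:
t(J, I) = -5 + J (t(J, I) = J - 5 = -5 + J)
q(j, O) = 24*O (q(j, O) = (4*O)*6 = 24*O)
C(k, Z) = -2*Z*(-5 + k)
C(q(-5, -3), -15) + 805*W(-17) = 2*(-15)*(5 - 24*(-3)) + 805*(-29) = 2*(-15)*(5 - 1*(-72)) - 23345 = 2*(-15)*(5 + 72) - 23345 = 2*(-15)*77 - 23345 = -2310 - 23345 = -25655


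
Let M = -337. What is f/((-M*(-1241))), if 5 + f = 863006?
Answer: -863001/418217 ≈ -2.0635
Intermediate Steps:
f = 863001 (f = -5 + 863006 = 863001)
f/((-M*(-1241))) = 863001/((-(-337)*(-1241))) = 863001/((-1*418217)) = 863001/(-418217) = 863001*(-1/418217) = -863001/418217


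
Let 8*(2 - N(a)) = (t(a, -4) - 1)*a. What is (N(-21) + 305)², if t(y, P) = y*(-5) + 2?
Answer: 5480281/16 ≈ 3.4252e+5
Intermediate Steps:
t(y, P) = 2 - 5*y (t(y, P) = -5*y + 2 = 2 - 5*y)
N(a) = 2 - a*(1 - 5*a)/8 (N(a) = 2 - ((2 - 5*a) - 1)*a/8 = 2 - (1 - 5*a)*a/8 = 2 - a*(1 - 5*a)/8)
(N(-21) + 305)² = ((2 - ⅛*(-21) + (5/8)*(-21)²) + 305)² = ((2 + 21/8 + (5/8)*441) + 305)² = ((2 + 21/8 + 2205/8) + 305)² = (1121/4 + 305)² = (2341/4)² = 5480281/16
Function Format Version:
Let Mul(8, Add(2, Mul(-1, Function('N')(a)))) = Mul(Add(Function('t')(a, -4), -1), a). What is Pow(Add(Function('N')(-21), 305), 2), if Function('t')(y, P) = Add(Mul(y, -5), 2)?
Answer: Rational(5480281, 16) ≈ 3.4252e+5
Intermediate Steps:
Function('t')(y, P) = Add(2, Mul(-5, y)) (Function('t')(y, P) = Add(Mul(-5, y), 2) = Add(2, Mul(-5, y)))
Function('N')(a) = Add(2, Mul(Rational(-1, 8), a, Add(1, Mul(-5, a)))) (Function('N')(a) = Add(2, Mul(Rational(-1, 8), Mul(Add(Add(2, Mul(-5, a)), -1), a))) = Add(2, Mul(Rational(-1, 8), Mul(Add(1, Mul(-5, a)), a))) = Add(2, Mul(Rational(-1, 8), Mul(a, Add(1, Mul(-5, a))))) = Add(2, Mul(Rational(-1, 8), a, Add(1, Mul(-5, a)))))
Pow(Add(Function('N')(-21), 305), 2) = Pow(Add(Add(2, Mul(Rational(-1, 8), -21), Mul(Rational(5, 8), Pow(-21, 2))), 305), 2) = Pow(Add(Add(2, Rational(21, 8), Mul(Rational(5, 8), 441)), 305), 2) = Pow(Add(Add(2, Rational(21, 8), Rational(2205, 8)), 305), 2) = Pow(Add(Rational(1121, 4), 305), 2) = Pow(Rational(2341, 4), 2) = Rational(5480281, 16)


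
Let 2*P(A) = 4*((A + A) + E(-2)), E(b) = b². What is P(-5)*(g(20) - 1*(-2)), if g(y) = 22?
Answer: -288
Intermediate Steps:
P(A) = 8 + 4*A (P(A) = (4*((A + A) + (-2)²))/2 = (4*(2*A + 4))/2 = (4*(4 + 2*A))/2 = (16 + 8*A)/2 = 8 + 4*A)
P(-5)*(g(20) - 1*(-2)) = (8 + 4*(-5))*(22 - 1*(-2)) = (8 - 20)*(22 + 2) = -12*24 = -288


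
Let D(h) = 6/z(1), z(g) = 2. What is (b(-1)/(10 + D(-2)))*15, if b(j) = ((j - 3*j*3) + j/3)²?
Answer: 2645/39 ≈ 67.821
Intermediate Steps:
D(h) = 3 (D(h) = 6/2 = 6*(½) = 3)
b(j) = 529*j²/9 (b(j) = ((j - 9*j) + j*(⅓))² = (-8*j + j/3)² = (-23*j/3)² = 529*j²/9)
(b(-1)/(10 + D(-2)))*15 = (((529/9)*(-1)²)/(10 + 3))*15 = (((529/9)*1)/13)*15 = ((1/13)*(529/9))*15 = (529/117)*15 = 2645/39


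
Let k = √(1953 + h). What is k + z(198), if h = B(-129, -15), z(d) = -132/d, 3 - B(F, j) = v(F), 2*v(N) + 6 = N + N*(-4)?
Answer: -⅔ + √7062/2 ≈ 41.351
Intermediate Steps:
v(N) = -3 - 3*N/2 (v(N) = -3 + (N + N*(-4))/2 = -3 + (N - 4*N)/2 = -3 + (-3*N)/2 = -3 - 3*N/2)
B(F, j) = 6 + 3*F/2 (B(F, j) = 3 - (-3 - 3*F/2) = 3 + (3 + 3*F/2) = 6 + 3*F/2)
h = -375/2 (h = 6 + (3/2)*(-129) = 6 - 387/2 = -375/2 ≈ -187.50)
k = √7062/2 (k = √(1953 - 375/2) = √(3531/2) = √7062/2 ≈ 42.018)
k + z(198) = √7062/2 - 132/198 = √7062/2 - 132*1/198 = √7062/2 - ⅔ = -⅔ + √7062/2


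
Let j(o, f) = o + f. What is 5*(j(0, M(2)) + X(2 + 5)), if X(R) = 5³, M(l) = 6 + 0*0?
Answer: 655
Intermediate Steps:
M(l) = 6 (M(l) = 6 + 0 = 6)
X(R) = 125
j(o, f) = f + o
5*(j(0, M(2)) + X(2 + 5)) = 5*((6 + 0) + 125) = 5*(6 + 125) = 5*131 = 655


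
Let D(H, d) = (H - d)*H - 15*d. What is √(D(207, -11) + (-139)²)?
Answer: 2*√16153 ≈ 254.19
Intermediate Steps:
D(H, d) = -15*d + H*(H - d) (D(H, d) = H*(H - d) - 15*d = -15*d + H*(H - d))
√(D(207, -11) + (-139)²) = √((207² - 15*(-11) - 1*207*(-11)) + (-139)²) = √((42849 + 165 + 2277) + 19321) = √(45291 + 19321) = √64612 = 2*√16153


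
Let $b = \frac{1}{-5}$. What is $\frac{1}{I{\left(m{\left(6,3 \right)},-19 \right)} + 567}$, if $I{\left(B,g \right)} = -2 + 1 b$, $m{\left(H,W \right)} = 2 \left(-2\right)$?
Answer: $\frac{5}{2824} \approx 0.0017705$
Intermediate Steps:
$b = - \frac{1}{5} \approx -0.2$
$m{\left(H,W \right)} = -4$
$I{\left(B,g \right)} = - \frac{11}{5}$ ($I{\left(B,g \right)} = -2 + 1 \left(- \frac{1}{5}\right) = -2 - \frac{1}{5} = - \frac{11}{5}$)
$\frac{1}{I{\left(m{\left(6,3 \right)},-19 \right)} + 567} = \frac{1}{- \frac{11}{5} + 567} = \frac{1}{\frac{2824}{5}} = \frac{5}{2824}$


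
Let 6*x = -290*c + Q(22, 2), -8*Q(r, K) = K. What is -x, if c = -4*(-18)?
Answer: 83521/24 ≈ 3480.0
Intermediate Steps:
Q(r, K) = -K/8
c = 72
x = -83521/24 (x = (-290*72 - ⅛*2)/6 = (-20880 - ¼)/6 = (⅙)*(-83521/4) = -83521/24 ≈ -3480.0)
-x = -1*(-83521/24) = 83521/24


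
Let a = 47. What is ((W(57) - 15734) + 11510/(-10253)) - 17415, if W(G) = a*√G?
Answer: -339888207/10253 + 47*√57 ≈ -32795.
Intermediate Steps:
W(G) = 47*√G
((W(57) - 15734) + 11510/(-10253)) - 17415 = ((47*√57 - 15734) + 11510/(-10253)) - 17415 = ((-15734 + 47*√57) + 11510*(-1/10253)) - 17415 = ((-15734 + 47*√57) - 11510/10253) - 17415 = (-161332212/10253 + 47*√57) - 17415 = -339888207/10253 + 47*√57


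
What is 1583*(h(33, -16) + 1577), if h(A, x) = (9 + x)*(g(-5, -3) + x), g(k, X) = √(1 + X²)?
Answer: 2673687 - 11081*√10 ≈ 2.6386e+6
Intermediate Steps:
h(A, x) = (9 + x)*(x + √10) (h(A, x) = (9 + x)*(√(1 + (-3)²) + x) = (9 + x)*(√(1 + 9) + x) = (9 + x)*(√10 + x) = (9 + x)*(x + √10))
1583*(h(33, -16) + 1577) = 1583*(((-16)² + 9*(-16) + 9*√10 - 16*√10) + 1577) = 1583*((256 - 144 + 9*√10 - 16*√10) + 1577) = 1583*((112 - 7*√10) + 1577) = 1583*(1689 - 7*√10) = 2673687 - 11081*√10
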